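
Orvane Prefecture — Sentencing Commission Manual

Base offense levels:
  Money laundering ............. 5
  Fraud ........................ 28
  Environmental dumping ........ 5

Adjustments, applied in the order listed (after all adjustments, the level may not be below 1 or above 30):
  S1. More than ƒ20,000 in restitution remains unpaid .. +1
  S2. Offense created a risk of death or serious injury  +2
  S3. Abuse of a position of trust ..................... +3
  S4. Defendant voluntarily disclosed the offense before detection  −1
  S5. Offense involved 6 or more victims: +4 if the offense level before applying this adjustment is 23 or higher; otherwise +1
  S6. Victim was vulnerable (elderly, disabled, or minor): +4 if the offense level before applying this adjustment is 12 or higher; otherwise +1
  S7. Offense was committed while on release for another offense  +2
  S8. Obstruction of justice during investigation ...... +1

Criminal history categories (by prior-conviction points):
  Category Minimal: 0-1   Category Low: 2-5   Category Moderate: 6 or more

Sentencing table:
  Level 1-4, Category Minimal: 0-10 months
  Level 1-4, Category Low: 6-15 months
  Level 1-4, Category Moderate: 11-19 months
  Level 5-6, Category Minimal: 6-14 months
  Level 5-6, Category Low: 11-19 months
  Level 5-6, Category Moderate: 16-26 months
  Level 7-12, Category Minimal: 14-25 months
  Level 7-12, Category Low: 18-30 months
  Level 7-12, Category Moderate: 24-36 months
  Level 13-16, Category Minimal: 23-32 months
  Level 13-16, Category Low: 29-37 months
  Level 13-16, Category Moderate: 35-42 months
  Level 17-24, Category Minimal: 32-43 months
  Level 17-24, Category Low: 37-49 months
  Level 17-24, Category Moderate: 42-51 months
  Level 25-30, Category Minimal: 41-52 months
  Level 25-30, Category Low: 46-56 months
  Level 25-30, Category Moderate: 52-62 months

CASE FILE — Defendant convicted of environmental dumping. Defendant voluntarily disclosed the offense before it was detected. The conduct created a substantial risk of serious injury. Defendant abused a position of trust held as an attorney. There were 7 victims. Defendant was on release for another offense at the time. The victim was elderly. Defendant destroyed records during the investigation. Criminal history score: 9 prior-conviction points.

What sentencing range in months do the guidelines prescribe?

Base offense level for environmental dumping: 5.
S1 does not apply.
S2 applies: 5 + 2 = 7.
S3 applies: 7 + 3 = 10.
S4 applies: 10 − 1 = 9.
S5 applies (level before this adjustment is 9 < 23, so +1): 9 + 1 = 10.
S6 applies (level before this adjustment is 10 < 12, so +1): 10 + 1 = 11.
S7 applies: 11 + 2 = 13.
S8 applies: 13 + 1 = 14.
Final offense level: 14.
Criminal history: 9 prior points → Category Moderate (6+).
Level 14 falls in the 13-16 band.
Grid: Level 13-16 × Category Moderate = 35-42 months.

35-42 months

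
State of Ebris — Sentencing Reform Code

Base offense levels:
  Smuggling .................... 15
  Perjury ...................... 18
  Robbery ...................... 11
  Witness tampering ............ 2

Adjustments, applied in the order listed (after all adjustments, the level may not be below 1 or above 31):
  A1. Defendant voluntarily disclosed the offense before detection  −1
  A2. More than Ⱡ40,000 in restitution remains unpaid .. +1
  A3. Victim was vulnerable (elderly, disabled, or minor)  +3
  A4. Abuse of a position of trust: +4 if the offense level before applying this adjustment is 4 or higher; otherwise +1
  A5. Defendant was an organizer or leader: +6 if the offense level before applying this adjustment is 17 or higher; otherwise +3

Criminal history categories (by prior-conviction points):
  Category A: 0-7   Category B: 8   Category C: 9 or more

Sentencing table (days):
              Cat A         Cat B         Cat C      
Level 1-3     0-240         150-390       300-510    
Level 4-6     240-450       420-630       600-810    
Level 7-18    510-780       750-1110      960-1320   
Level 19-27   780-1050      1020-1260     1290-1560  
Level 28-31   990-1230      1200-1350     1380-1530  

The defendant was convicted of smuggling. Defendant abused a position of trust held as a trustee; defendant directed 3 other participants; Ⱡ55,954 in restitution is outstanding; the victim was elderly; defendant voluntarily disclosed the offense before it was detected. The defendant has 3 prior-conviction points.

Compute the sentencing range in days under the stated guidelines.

990-1230 days

Base offense level for smuggling: 15.
A1 applies: 15 − 1 = 14.
A2 applies: 14 + 1 = 15.
A3 applies: 15 + 3 = 18.
A4 applies (level before this adjustment is 18 ≥ 4, so +4): 18 + 4 = 22.
A5 applies (level before this adjustment is 22 ≥ 17, so +6): 22 + 6 = 28.
Final offense level: 28.
Criminal history: 3 prior points → Category A (0-7).
Level 28 falls in the 28-31 band.
Grid: Level 28-31 × Category A = 990-1230 days.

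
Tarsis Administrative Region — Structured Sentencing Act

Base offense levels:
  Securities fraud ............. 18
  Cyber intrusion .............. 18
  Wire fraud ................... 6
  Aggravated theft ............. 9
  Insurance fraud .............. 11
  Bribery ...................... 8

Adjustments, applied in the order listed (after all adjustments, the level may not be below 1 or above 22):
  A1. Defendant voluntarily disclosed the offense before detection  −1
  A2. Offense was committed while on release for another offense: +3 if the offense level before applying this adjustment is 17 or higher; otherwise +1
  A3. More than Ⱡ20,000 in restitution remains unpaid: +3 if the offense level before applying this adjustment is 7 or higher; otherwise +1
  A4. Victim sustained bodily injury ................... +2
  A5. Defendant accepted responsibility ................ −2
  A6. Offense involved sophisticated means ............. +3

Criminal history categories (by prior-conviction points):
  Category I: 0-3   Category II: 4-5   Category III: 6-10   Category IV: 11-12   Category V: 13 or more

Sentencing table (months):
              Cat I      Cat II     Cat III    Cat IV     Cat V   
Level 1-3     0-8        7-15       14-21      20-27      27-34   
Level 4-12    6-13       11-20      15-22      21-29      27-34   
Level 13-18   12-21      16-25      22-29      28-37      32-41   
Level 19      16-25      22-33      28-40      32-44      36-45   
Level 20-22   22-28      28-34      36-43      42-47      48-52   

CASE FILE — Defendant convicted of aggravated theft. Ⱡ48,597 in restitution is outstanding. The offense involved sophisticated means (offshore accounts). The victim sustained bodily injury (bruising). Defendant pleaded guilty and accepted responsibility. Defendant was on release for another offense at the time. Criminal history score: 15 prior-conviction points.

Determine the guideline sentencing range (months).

32-41 months

Base offense level for aggravated theft: 9.
A2 applies (level before this adjustment is 9 < 17, so +1): 9 + 1 = 10.
A3 applies (level before this adjustment is 10 ≥ 7, so +3): 10 + 3 = 13.
A4 applies: 13 + 2 = 15.
A5 applies: 15 − 2 = 13.
A6 applies: 13 + 3 = 16.
Final offense level: 16.
Criminal history: 15 prior points → Category V (13+).
Level 16 falls in the 13-18 band.
Grid: Level 13-18 × Category V = 32-41 months.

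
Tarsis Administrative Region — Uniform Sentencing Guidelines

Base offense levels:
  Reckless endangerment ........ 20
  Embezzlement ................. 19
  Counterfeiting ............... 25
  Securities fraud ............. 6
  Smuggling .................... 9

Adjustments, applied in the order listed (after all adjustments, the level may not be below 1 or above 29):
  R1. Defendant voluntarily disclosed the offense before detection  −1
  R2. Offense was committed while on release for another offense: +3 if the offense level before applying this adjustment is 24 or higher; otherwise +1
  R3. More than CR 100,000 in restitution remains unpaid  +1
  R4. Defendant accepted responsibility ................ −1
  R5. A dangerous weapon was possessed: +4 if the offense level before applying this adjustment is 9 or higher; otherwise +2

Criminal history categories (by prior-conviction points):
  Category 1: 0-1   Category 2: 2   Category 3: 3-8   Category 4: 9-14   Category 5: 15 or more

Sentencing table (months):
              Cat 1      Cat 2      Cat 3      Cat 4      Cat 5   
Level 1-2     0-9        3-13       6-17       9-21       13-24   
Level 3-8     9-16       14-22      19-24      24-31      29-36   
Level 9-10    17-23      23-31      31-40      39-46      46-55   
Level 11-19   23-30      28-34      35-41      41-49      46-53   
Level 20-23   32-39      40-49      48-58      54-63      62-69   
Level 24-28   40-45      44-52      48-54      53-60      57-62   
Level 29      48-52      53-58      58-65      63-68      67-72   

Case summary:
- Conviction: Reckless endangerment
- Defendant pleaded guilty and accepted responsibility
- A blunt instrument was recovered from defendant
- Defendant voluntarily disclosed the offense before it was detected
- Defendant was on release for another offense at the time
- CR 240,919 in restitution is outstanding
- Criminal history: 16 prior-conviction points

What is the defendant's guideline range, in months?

57-62 months

Base offense level for reckless endangerment: 20.
R1 applies: 20 − 1 = 19.
R2 applies (level before this adjustment is 19 < 24, so +1): 19 + 1 = 20.
R3 applies: 20 + 1 = 21.
R4 applies: 21 − 1 = 20.
R5 applies (level before this adjustment is 20 ≥ 9, so +4): 20 + 4 = 24.
Final offense level: 24.
Criminal history: 16 prior points → Category 5 (15+).
Level 24 falls in the 24-28 band.
Grid: Level 24-28 × Category 5 = 57-62 months.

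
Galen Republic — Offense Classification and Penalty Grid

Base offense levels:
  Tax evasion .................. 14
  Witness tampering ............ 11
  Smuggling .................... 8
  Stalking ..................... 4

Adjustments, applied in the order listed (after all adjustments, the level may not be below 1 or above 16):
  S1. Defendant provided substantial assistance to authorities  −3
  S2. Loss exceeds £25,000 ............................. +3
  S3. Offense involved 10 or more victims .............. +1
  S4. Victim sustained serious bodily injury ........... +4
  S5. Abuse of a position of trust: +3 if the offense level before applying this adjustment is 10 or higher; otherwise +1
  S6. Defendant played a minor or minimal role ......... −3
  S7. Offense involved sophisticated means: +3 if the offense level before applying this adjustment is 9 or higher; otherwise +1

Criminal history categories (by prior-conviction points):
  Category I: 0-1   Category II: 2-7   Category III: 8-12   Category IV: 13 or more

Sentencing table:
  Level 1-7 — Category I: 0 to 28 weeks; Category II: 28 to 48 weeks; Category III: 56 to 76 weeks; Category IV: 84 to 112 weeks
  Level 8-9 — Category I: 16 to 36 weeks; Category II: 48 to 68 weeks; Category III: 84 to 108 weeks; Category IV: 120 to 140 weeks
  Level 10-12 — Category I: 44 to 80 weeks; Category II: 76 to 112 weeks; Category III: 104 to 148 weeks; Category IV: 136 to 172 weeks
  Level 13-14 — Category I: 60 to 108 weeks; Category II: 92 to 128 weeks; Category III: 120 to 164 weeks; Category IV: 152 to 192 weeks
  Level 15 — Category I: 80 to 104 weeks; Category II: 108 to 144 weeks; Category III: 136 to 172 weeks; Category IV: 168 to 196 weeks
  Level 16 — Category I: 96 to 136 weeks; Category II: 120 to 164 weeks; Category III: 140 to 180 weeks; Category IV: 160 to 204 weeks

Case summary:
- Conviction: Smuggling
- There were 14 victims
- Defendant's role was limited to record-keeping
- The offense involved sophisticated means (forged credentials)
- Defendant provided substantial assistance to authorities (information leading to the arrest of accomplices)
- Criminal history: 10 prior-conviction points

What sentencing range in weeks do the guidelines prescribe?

56-76 weeks

Base offense level for smuggling: 8.
S1 applies: 8 − 3 = 5.
S2 does not apply.
S3 applies: 5 + 1 = 6.
S6 applies: 6 − 3 = 3.
S7 applies (level before this adjustment is 3 < 9, so +1): 3 + 1 = 4.
Final offense level: 4.
Criminal history: 10 prior points → Category III (8-12).
Level 4 falls in the 1-7 band.
Grid: Level 1-7 × Category III = 56-76 weeks.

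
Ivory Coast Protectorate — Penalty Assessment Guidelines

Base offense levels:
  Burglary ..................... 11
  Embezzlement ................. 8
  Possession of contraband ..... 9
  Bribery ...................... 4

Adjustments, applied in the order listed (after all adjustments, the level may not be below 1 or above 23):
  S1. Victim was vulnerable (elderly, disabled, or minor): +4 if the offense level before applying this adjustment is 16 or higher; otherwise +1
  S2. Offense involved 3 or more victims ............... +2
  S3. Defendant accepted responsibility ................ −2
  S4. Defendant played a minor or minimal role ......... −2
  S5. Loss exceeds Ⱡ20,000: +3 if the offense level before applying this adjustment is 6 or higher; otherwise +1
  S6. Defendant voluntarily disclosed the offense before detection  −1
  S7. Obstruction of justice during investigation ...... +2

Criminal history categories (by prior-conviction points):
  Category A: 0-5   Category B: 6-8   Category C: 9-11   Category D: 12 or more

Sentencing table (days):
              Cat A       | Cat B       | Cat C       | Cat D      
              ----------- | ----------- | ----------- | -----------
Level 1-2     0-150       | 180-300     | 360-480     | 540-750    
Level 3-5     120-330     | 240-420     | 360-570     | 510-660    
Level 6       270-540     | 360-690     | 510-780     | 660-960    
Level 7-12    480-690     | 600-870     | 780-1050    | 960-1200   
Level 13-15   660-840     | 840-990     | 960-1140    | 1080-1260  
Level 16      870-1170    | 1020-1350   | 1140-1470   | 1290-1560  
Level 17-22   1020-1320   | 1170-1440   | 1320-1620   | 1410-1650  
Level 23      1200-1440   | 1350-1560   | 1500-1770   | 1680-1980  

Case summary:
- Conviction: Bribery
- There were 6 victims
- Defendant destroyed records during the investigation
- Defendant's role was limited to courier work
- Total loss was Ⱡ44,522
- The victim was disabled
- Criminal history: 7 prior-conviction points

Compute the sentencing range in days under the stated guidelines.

600-870 days

Base offense level for bribery: 4.
S1 applies (level before this adjustment is 4 < 16, so +1): 4 + 1 = 5.
S2 applies: 5 + 2 = 7.
S3 does not apply.
S4 applies: 7 − 2 = 5.
S5 applies (level before this adjustment is 5 < 6, so +1): 5 + 1 = 6.
S7 applies: 6 + 2 = 8.
Final offense level: 8.
Criminal history: 7 prior points → Category B (6-8).
Level 8 falls in the 7-12 band.
Grid: Level 7-12 × Category B = 600-870 days.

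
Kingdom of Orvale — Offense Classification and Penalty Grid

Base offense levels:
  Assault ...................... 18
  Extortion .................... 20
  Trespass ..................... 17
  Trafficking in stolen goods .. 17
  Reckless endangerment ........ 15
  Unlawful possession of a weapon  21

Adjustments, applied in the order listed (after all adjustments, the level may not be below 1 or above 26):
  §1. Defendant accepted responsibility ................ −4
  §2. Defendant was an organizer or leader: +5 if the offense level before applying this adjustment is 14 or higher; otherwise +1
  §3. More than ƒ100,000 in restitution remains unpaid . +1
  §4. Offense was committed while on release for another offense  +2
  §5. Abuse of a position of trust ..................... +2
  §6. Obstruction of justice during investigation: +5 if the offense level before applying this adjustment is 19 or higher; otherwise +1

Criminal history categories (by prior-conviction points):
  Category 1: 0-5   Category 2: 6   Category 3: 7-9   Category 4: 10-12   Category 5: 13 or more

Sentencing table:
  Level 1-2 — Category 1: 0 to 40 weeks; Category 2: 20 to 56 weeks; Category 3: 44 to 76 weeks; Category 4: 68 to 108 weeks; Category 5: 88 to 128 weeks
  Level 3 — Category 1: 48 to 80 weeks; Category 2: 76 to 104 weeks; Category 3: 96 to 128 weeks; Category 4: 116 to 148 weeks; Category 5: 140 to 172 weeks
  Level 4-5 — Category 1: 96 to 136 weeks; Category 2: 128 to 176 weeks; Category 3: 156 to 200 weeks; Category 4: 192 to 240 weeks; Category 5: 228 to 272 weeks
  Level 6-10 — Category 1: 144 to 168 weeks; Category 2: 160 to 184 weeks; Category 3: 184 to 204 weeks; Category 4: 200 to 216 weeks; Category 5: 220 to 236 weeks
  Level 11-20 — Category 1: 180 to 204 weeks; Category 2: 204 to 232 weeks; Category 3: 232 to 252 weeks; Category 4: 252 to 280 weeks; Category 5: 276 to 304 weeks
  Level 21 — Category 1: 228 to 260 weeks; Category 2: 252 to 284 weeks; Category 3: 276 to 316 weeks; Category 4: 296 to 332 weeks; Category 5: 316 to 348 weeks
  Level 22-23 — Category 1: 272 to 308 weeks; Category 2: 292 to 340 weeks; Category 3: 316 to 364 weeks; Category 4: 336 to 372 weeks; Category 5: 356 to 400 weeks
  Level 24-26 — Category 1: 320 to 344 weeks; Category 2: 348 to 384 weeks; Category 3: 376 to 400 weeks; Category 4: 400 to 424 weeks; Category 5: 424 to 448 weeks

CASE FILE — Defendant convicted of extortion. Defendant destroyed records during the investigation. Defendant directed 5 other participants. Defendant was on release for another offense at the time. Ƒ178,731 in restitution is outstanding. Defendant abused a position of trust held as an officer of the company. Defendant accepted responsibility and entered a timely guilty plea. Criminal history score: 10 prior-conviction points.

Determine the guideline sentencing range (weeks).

400-424 weeks

Base offense level for extortion: 20.
§1 applies: 20 − 4 = 16.
§2 applies (level before this adjustment is 16 ≥ 14, so +5): 16 + 5 = 21.
§3 applies: 21 + 1 = 22.
§4 applies: 22 + 2 = 24.
§5 applies: 24 + 2 = 26.
§6 applies (level before this adjustment is 26 ≥ 19, so +5): 26 + 5 = 31.
Level 31 exceeds the maximum of 26; capped at 26.
Final offense level: 26.
Criminal history: 10 prior points → Category 4 (10-12).
Level 26 falls in the 24-26 band.
Grid: Level 24-26 × Category 4 = 400-424 weeks.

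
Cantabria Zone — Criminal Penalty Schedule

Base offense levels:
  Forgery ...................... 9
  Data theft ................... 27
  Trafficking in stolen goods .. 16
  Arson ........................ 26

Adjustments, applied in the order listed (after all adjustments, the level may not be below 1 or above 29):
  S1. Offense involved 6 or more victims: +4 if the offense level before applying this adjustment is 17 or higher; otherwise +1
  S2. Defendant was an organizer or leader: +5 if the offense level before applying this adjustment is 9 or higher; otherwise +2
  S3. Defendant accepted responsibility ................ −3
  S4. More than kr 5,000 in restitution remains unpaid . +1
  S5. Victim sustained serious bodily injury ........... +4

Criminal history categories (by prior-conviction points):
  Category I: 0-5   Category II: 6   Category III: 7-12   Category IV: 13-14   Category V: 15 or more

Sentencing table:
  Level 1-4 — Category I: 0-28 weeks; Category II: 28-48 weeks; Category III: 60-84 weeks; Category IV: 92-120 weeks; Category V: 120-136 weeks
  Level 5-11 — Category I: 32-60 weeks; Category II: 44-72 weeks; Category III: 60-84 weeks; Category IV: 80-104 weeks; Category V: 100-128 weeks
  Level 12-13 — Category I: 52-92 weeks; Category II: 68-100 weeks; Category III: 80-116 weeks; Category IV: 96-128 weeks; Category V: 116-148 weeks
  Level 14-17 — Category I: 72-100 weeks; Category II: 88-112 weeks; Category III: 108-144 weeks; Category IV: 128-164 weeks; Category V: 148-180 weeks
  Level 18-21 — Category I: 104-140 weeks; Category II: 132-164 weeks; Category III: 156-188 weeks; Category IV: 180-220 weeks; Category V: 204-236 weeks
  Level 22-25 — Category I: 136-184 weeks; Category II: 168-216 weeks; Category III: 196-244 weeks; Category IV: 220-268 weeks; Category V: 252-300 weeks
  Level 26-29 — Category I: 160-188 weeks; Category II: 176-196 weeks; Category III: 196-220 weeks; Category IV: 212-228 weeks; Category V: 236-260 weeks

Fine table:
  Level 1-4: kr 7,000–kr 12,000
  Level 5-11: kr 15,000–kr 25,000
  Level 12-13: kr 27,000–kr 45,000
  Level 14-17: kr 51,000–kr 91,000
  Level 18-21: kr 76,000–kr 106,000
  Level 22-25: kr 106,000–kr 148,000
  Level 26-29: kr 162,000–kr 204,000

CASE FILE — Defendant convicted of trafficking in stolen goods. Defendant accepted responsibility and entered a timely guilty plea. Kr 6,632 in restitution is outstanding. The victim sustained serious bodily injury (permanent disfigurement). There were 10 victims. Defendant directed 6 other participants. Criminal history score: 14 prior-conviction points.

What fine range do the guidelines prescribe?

Base offense level for trafficking in stolen goods: 16.
S1 applies (level before this adjustment is 16 < 17, so +1): 16 + 1 = 17.
S2 applies (level before this adjustment is 17 ≥ 9, so +5): 17 + 5 = 22.
S3 applies: 22 − 3 = 19.
S4 applies: 19 + 1 = 20.
S5 applies: 20 + 4 = 24.
Final offense level: 24.
Level 24 falls in the 22-25 band.
Fine table: Level 22-25 → kr 106,000–kr 148,000.

kr 106,000–kr 148,000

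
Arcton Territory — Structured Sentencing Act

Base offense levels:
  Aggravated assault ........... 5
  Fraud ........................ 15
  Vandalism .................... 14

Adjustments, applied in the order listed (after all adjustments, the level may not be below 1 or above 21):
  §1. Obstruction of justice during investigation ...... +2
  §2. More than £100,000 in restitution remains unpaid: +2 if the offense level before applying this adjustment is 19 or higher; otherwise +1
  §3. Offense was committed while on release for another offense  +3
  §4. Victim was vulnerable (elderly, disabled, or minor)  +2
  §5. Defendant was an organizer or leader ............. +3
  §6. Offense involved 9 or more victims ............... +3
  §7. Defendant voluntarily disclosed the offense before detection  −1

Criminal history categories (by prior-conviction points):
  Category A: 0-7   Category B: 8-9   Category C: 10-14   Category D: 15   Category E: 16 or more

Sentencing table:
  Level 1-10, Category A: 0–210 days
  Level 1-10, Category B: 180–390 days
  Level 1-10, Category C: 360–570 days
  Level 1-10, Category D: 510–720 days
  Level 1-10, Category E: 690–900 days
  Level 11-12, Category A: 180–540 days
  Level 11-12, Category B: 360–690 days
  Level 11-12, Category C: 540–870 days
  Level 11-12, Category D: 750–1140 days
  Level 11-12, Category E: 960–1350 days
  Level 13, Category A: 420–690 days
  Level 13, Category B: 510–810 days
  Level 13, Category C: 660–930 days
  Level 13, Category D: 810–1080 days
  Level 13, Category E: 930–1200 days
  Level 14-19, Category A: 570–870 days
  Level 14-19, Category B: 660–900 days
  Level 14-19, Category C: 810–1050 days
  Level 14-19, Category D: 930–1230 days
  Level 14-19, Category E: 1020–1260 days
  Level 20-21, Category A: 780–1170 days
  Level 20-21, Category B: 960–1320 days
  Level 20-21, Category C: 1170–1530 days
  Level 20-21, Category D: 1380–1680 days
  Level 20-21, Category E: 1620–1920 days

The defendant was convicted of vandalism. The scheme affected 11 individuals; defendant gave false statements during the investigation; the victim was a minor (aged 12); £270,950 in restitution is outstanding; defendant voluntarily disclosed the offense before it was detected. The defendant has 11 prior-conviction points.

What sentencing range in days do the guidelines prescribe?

Base offense level for vandalism: 14.
§1 applies: 14 + 2 = 16.
§2 applies (level before this adjustment is 16 < 19, so +1): 16 + 1 = 17.
§4 applies: 17 + 2 = 19.
§6 applies: 19 + 3 = 22.
§7 applies: 22 − 1 = 21.
Final offense level: 21.
Criminal history: 11 prior points → Category C (10-14).
Level 21 falls in the 20-21 band.
Grid: Level 20-21 × Category C = 1170-1530 days.

1170-1530 days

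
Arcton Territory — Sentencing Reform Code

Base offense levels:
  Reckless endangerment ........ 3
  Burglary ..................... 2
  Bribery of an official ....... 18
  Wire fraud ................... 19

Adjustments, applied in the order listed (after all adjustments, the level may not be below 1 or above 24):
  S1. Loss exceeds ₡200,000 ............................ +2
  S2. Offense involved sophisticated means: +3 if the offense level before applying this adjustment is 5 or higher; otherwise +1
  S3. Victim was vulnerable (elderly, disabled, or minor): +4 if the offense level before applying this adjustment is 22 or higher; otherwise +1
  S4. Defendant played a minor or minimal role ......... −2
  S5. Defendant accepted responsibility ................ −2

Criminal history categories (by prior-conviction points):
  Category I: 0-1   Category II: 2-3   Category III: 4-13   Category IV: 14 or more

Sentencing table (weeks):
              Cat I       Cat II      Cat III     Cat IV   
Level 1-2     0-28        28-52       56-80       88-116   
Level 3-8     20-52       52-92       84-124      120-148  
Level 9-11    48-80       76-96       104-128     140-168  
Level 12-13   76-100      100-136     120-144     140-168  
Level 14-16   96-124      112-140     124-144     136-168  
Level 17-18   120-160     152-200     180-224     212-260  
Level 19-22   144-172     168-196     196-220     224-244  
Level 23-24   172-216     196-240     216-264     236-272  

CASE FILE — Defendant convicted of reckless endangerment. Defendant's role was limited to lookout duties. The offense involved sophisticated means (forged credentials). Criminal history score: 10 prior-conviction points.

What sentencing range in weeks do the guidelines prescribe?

Base offense level for reckless endangerment: 3.
S1 does not apply.
S2 applies (level before this adjustment is 3 < 5, so +1): 3 + 1 = 4.
S4 applies: 4 − 2 = 2.
S5 does not apply.
Final offense level: 2.
Criminal history: 10 prior points → Category III (4-13).
Level 2 falls in the 1-2 band.
Grid: Level 1-2 × Category III = 56-80 weeks.

56-80 weeks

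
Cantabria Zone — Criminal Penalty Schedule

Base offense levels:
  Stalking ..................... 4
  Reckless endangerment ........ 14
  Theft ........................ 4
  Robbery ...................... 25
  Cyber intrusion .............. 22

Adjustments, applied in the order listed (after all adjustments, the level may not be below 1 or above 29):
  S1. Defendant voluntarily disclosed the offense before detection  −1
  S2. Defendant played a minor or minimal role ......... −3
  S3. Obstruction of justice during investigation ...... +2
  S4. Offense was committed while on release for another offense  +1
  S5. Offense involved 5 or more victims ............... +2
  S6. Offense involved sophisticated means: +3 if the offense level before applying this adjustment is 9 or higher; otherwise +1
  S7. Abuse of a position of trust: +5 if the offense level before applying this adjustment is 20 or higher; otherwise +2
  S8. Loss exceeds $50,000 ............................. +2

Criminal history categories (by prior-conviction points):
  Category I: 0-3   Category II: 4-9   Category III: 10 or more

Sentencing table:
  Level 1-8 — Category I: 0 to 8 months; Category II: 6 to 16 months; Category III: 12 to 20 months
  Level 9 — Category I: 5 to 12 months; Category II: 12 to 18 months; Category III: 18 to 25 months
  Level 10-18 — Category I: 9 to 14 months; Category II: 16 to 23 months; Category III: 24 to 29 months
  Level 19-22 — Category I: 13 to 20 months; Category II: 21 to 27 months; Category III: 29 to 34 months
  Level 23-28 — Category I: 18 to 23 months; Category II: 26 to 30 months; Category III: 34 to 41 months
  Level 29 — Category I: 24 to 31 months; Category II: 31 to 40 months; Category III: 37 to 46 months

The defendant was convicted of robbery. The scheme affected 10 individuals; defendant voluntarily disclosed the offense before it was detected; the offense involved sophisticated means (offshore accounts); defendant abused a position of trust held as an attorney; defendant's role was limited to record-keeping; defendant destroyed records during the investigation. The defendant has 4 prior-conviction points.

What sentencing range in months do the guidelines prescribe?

31-40 months

Base offense level for robbery: 25.
S1 applies: 25 − 1 = 24.
S2 applies: 24 − 3 = 21.
S3 applies: 21 + 2 = 23.
S5 applies: 23 + 2 = 25.
S6 applies (level before this adjustment is 25 ≥ 9, so +3): 25 + 3 = 28.
S7 applies (level before this adjustment is 28 ≥ 20, so +5): 28 + 5 = 33.
S8 does not apply.
Level 33 exceeds the maximum of 29; capped at 29.
Final offense level: 29.
Criminal history: 4 prior points → Category II (4-9).
Level 29 falls in the 29 band.
Grid: Level 29 × Category II = 31-40 months.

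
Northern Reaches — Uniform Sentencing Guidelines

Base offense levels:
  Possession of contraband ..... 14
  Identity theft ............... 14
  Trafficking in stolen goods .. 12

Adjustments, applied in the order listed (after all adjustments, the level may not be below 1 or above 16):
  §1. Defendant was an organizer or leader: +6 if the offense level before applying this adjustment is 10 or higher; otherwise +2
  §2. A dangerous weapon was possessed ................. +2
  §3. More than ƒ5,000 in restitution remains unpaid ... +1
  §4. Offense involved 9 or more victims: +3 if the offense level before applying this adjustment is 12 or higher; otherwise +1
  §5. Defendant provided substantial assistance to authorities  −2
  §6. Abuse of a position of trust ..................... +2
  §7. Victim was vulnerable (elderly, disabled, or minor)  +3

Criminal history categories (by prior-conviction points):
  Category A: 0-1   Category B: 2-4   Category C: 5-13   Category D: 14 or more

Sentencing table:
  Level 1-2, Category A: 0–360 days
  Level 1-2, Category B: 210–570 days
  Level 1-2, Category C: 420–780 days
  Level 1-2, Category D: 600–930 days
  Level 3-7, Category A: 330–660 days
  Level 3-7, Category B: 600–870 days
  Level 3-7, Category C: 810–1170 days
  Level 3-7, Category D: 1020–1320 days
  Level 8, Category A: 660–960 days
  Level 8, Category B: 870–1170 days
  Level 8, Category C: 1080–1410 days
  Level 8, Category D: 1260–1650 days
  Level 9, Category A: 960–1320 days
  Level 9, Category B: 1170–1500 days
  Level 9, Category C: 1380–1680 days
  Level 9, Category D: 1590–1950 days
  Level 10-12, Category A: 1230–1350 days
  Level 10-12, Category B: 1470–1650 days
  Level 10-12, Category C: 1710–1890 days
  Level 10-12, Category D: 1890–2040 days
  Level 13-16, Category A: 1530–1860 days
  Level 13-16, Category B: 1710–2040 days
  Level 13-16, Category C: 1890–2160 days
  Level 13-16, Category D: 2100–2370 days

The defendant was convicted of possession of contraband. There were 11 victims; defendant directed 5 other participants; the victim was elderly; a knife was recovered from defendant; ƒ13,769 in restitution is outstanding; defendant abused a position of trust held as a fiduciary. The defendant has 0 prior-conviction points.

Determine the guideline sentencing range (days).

Base offense level for possession of contraband: 14.
§1 applies (level before this adjustment is 14 ≥ 10, so +6): 14 + 6 = 20.
§2 applies: 20 + 2 = 22.
§3 applies: 22 + 1 = 23.
§4 applies (level before this adjustment is 23 ≥ 12, so +3): 23 + 3 = 26.
§5 does not apply.
§6 applies: 26 + 2 = 28.
§7 applies: 28 + 3 = 31.
Level 31 exceeds the maximum of 16; capped at 16.
Final offense level: 16.
Criminal history: 0 prior points → Category A (0-1).
Level 16 falls in the 13-16 band.
Grid: Level 13-16 × Category A = 1530-1860 days.

1530-1860 days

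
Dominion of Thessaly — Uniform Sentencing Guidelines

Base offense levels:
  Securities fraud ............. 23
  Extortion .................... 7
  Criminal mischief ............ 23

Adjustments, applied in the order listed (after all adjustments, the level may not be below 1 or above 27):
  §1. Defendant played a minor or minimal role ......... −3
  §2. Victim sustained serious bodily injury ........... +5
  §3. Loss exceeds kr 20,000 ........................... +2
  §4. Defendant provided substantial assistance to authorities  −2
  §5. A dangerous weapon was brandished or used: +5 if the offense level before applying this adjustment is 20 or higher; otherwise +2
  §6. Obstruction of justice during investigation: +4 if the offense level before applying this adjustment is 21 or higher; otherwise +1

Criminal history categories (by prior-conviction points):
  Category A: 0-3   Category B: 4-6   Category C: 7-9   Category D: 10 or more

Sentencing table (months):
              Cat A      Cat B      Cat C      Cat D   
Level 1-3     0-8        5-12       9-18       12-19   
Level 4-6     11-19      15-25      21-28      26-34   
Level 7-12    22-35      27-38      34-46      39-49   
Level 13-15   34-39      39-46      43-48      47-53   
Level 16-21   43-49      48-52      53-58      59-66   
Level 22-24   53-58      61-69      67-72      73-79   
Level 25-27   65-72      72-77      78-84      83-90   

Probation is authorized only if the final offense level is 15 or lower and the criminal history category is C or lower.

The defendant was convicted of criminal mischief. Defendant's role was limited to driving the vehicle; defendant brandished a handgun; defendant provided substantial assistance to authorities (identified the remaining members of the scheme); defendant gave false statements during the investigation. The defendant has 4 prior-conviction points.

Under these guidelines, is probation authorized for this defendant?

No

Base offense level for criminal mischief: 23.
§1 applies: 23 − 3 = 20.
§4 applies: 20 − 2 = 18.
§5 applies (level before this adjustment is 18 < 20, so +2): 18 + 2 = 20.
§6 applies (level before this adjustment is 20 < 21, so +1): 20 + 1 = 21.
Final offense level: 21.
Criminal history: 4 prior points → Category B (4-6).
Level 21 falls in the 16-21 band.
Grid: Level 16-21 × Category B = 48-52 months.
Probation check: level 21 > 15 and category B ≤ C → not eligible.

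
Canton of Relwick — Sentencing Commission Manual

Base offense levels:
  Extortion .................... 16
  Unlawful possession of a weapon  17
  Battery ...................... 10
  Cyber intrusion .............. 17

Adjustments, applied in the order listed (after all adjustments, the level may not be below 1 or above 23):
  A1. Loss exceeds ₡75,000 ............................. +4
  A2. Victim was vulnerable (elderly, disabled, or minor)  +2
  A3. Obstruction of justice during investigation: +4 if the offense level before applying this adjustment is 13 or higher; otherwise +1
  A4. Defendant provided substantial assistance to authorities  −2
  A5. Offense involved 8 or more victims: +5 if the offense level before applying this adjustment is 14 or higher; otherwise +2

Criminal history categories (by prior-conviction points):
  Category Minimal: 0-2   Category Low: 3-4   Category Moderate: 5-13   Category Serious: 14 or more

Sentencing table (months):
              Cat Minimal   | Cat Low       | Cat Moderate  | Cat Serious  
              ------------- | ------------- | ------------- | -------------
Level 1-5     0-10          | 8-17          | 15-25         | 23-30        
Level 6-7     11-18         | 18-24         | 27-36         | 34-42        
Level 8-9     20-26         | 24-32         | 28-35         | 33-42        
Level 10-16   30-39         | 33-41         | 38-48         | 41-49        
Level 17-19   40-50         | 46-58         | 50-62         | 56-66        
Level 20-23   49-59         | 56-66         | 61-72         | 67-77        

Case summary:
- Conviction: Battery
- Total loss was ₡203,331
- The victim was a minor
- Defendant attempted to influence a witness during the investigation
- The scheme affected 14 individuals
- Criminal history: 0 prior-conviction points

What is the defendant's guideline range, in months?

49-59 months

Base offense level for battery: 10.
A1 applies: 10 + 4 = 14.
A2 applies: 14 + 2 = 16.
A3 applies (level before this adjustment is 16 ≥ 13, so +4): 16 + 4 = 20.
A4 does not apply.
A5 applies (level before this adjustment is 20 ≥ 14, so +5): 20 + 5 = 25.
Level 25 exceeds the maximum of 23; capped at 23.
Final offense level: 23.
Criminal history: 0 prior points → Category Minimal (0-2).
Level 23 falls in the 20-23 band.
Grid: Level 20-23 × Category Minimal = 49-59 months.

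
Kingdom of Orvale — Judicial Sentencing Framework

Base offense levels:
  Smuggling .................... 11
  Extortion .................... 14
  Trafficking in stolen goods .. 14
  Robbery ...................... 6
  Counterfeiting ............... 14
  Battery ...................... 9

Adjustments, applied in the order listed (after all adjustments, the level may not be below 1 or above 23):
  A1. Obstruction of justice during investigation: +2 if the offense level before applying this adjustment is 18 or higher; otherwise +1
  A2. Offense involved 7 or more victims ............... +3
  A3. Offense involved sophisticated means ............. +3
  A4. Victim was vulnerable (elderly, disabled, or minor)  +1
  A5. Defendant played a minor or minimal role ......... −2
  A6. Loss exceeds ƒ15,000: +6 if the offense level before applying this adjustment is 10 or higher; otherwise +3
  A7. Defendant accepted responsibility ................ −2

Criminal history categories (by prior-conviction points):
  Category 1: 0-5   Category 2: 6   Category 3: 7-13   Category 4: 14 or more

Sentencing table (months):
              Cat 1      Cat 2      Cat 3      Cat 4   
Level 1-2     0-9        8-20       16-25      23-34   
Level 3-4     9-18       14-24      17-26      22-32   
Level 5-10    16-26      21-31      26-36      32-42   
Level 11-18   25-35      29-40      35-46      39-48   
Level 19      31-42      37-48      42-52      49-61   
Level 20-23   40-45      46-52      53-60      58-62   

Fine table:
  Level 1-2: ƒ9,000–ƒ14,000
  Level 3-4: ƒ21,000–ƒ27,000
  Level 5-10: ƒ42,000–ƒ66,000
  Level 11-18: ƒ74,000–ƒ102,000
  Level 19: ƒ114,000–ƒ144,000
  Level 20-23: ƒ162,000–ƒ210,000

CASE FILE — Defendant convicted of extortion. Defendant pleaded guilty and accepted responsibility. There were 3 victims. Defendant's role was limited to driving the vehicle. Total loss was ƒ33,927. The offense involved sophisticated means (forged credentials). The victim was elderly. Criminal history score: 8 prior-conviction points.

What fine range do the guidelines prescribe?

ƒ162,000–ƒ210,000

Base offense level for extortion: 14.
A3 applies: 14 + 3 = 17.
A4 applies: 17 + 1 = 18.
A5 applies: 18 − 2 = 16.
A6 applies (level before this adjustment is 16 ≥ 10, so +6): 16 + 6 = 22.
A7 applies: 22 − 2 = 20.
Final offense level: 20.
Level 20 falls in the 20-23 band.
Fine table: Level 20-23 → ƒ162,000–ƒ210,000.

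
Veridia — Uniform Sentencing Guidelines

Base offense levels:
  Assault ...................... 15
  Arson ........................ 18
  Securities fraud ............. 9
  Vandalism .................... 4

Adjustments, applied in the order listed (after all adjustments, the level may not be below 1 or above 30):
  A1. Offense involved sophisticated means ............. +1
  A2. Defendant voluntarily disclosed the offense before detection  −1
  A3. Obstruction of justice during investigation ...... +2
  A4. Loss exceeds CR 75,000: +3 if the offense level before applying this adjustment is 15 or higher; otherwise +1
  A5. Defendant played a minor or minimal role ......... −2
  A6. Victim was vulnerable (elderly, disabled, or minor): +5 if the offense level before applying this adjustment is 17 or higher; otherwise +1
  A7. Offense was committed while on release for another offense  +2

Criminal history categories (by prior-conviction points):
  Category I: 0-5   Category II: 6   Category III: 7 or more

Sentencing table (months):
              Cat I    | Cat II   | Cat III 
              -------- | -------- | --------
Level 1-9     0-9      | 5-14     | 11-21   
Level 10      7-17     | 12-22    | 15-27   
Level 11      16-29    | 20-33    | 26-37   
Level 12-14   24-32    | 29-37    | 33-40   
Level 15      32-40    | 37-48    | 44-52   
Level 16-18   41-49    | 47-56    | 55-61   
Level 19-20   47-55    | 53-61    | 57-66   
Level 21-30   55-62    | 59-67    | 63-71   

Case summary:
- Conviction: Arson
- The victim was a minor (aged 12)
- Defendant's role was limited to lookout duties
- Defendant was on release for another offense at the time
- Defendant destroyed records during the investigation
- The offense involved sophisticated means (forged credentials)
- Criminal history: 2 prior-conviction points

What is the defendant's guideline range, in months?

Base offense level for arson: 18.
A1 applies: 18 + 1 = 19.
A2 does not apply.
A3 applies: 19 + 2 = 21.
A5 applies: 21 − 2 = 19.
A6 applies (level before this adjustment is 19 ≥ 17, so +5): 19 + 5 = 24.
A7 applies: 24 + 2 = 26.
Final offense level: 26.
Criminal history: 2 prior points → Category I (0-5).
Level 26 falls in the 21-30 band.
Grid: Level 21-30 × Category I = 55-62 months.

55-62 months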